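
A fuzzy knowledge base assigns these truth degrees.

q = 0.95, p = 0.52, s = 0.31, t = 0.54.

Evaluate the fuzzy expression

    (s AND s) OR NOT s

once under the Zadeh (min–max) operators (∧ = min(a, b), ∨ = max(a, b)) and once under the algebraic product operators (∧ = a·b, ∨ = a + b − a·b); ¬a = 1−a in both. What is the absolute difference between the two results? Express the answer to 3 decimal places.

Under Zadeh (min–max):
  s AND s = min(a, b) on (0.31, 0.31) = 0.31
  NOT s = 1 − 0.31 = 0.69
  (s AND s) OR NOT s = max(a, b) on (0.31, 0.69) = 0.69
  → value = 0.6900
Under algebraic product:
  s AND s = a·b on (0.3100, 0.3100) = 0.0961
  NOT s = 1 − 0.3100 = 0.6900
  (s AND s) OR NOT s = a + b − a·b on (0.0961, 0.6900) = 0.7198
  → value = 0.7198
|0.6900 − 0.7198| = 0.030

0.030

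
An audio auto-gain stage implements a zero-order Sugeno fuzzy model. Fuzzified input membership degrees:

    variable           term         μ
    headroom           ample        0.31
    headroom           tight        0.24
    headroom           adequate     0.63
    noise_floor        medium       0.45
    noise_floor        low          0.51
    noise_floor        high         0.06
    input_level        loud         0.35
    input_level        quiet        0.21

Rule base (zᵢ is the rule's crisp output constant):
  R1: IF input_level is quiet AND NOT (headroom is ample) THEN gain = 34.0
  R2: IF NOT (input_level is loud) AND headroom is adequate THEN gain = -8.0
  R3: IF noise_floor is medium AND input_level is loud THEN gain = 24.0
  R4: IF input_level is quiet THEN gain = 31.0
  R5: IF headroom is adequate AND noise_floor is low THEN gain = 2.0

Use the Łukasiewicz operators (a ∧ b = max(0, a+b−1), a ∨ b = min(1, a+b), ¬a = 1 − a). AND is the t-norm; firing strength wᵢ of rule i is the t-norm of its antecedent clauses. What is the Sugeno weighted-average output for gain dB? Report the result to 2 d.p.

R1 (z=34.0): quiet=0.21, ¬ample=1−0.31=0.69; AND[max(0, a+b−1)] → w = 0.00
R2 (z=-8.0): ¬loud=1−0.35=0.65, adequate=0.63; AND[max(0, a+b−1)] → w = 0.28
R3 (z=24.0): medium=0.45, loud=0.35; AND[max(0, a+b−1)] → w = 0.00
R4 (z=31.0): quiet=0.21 → w = 0.21
R5 (z=2.0): adequate=0.63, low=0.51; AND[max(0, a+b−1)] → w = 0.14
Weighted average = (0.00·34.0 + 0.28·-8.0 + 0.00·24.0 + 0.21·31.0 + 0.14·2.0) / (0.00 + 0.28 + 0.00 + 0.21 + 0.14)
  = 4.5500 / 0.6300 = 7.22

7.22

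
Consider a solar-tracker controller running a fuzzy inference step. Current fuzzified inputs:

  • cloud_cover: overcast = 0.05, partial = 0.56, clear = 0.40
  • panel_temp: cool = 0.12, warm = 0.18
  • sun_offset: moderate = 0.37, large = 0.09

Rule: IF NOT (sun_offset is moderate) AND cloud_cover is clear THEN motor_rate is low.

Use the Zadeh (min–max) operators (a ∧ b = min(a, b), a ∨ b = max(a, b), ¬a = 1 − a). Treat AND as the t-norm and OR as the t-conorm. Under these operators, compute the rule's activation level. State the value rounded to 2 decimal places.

firing strength: ¬moderate=1−0.37=0.63, clear=0.40; AND[min(a, b)] → w = 0.40

0.40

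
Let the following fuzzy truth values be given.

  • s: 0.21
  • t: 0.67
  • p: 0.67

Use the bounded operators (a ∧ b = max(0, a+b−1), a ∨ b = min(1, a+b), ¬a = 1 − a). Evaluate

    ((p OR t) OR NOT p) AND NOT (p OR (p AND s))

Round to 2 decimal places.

0.33

p OR t = min(1, a+b) on (0.67, 0.67) = 1.00
NOT p = 1 − 0.67 = 0.33
(p OR t) OR NOT p = min(1, a+b) on (1.00, 0.33) = 1.00
p AND s = max(0, a+b−1) on (0.67, 0.21) = 0.00
p OR (p AND s) = min(1, a+b) on (0.67, 0.00) = 0.67
NOT (p OR (p AND s)) = 1 − 0.67 = 0.33
((p OR t) OR NOT p) AND NOT (p OR (p AND s)) = max(0, a+b−1) on (1.00, 0.33) = 0.33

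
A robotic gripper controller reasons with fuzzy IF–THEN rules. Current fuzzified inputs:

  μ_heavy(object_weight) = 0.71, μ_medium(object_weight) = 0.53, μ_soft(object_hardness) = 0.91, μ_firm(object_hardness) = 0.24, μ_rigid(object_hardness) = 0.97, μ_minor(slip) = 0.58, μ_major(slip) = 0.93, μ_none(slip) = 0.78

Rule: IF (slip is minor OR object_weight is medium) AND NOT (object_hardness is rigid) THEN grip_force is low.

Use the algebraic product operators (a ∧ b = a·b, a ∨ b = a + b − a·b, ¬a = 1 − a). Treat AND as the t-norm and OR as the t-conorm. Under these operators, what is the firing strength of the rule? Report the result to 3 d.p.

0.024

firing strength: (minor=0.58 OR medium=0.53) = 0.8026; AND[a·b] with ¬rigid=1−0.97=0.03 → w = 0.0241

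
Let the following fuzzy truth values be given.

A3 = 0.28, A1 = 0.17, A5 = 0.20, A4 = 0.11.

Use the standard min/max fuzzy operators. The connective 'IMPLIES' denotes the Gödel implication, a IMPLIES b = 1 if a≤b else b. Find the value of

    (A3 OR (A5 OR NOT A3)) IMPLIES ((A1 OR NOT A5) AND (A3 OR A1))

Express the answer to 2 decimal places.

0.28

NOT A3 = 1 − 0.28 = 0.72
A5 OR NOT A3 = max(a, b) on (0.20, 0.72) = 0.72
A3 OR (A5 OR NOT A3) = max(a, b) on (0.28, 0.72) = 0.72
NOT A5 = 1 − 0.20 = 0.80
A1 OR NOT A5 = max(a, b) on (0.17, 0.80) = 0.80
A3 OR A1 = max(a, b) on (0.28, 0.17) = 0.28
(A1 OR NOT A5) AND (A3 OR A1) = min(a, b) on (0.80, 0.28) = 0.28
(A3 OR (A5 OR NOT A3)) IMPLIES ((A1 OR NOT A5) AND (A3 OR A1))  [Gödel: 1 if a≤b else b] with a=0.72, b=0.28 → 0.28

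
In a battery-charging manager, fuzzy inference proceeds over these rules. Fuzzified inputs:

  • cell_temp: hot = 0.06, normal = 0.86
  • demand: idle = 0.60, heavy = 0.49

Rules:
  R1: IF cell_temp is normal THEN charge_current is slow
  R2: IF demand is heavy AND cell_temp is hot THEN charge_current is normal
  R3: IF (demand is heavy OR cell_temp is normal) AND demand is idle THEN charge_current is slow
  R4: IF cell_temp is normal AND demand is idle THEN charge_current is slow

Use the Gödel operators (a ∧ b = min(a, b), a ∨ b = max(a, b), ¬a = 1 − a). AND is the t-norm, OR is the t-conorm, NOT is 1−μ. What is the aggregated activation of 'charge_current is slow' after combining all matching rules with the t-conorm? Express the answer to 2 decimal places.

0.86

R1: normal=0.86 → w = 0.86
R2: heavy=0.49, hot=0.06; AND[min(a, b)] → w = 0.06
R3: (heavy=0.49 OR normal=0.86) = 0.86; AND[min(a, b)] with idle=0.60 → w = 0.60
R4: normal=0.86, idle=0.60; AND[min(a, b)] → w = 0.60
Rules with consequent 'slow': {R1, R3, R4} → strengths 0.86, 0.60, 0.60
Aggregate via t-conorm [max(a, b)]: 0.86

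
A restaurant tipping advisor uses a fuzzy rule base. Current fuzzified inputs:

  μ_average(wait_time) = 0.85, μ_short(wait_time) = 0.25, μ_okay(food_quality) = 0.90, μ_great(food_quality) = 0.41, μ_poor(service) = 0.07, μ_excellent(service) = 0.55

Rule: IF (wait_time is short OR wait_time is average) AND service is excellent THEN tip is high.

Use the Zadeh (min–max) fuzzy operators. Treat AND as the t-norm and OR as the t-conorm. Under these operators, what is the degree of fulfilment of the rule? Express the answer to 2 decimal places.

firing strength: (short=0.25 OR average=0.85) = 0.85; AND[min(a, b)] with excellent=0.55 → w = 0.55

0.55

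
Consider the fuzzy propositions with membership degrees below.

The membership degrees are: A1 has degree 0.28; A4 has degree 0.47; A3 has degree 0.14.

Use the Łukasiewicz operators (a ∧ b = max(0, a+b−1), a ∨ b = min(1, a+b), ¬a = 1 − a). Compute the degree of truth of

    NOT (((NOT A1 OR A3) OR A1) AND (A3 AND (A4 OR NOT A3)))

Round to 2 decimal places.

0.86

NOT A1 = 1 − 0.28 = 0.72
NOT A1 OR A3 = min(1, a+b) on (0.72, 0.14) = 0.86
(NOT A1 OR A3) OR A1 = min(1, a+b) on (0.86, 0.28) = 1.00
NOT A3 = 1 − 0.14 = 0.86
A4 OR NOT A3 = min(1, a+b) on (0.47, 0.86) = 1.00
A3 AND (A4 OR NOT A3) = max(0, a+b−1) on (0.14, 1.00) = 0.14
((NOT A1 OR A3) OR A1) AND (A3 AND (A4 OR NOT A3)) = max(0, a+b−1) on (1.00, 0.14) = 0.14
NOT (((NOT A1 OR A3) OR A1) AND (A3 AND (A4 OR NOT A3))) = 1 − 0.14 = 0.86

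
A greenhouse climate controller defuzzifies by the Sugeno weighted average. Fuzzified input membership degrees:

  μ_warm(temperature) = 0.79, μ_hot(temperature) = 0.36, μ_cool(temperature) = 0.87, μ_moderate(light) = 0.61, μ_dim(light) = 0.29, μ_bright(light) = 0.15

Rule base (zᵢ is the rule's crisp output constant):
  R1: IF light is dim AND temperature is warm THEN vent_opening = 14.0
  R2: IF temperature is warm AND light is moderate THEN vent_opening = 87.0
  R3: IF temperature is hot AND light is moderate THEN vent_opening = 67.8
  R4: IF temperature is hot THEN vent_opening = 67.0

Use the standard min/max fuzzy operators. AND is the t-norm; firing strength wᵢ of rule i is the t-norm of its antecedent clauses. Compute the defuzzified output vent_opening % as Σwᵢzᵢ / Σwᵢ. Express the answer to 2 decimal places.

65.22

R1 (z=14.0): dim=0.29, warm=0.79; AND[min(a, b)] → w = 0.29
R2 (z=87.0): warm=0.79, moderate=0.61; AND[min(a, b)] → w = 0.61
R3 (z=67.8): hot=0.36, moderate=0.61; AND[min(a, b)] → w = 0.36
R4 (z=67.0): hot=0.36 → w = 0.36
Weighted average = (0.29·14.0 + 0.61·87.0 + 0.36·67.8 + 0.36·67.0) / (0.29 + 0.61 + 0.36 + 0.36)
  = 105.6580 / 1.6200 = 65.22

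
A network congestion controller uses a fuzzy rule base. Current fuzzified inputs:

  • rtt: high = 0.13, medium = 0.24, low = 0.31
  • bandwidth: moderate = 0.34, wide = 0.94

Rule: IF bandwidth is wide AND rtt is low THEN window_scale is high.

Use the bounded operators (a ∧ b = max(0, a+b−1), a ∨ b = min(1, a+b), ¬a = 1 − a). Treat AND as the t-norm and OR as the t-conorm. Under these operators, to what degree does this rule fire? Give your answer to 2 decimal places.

0.25

firing strength: wide=0.94, low=0.31; AND[max(0, a+b−1)] → w = 0.25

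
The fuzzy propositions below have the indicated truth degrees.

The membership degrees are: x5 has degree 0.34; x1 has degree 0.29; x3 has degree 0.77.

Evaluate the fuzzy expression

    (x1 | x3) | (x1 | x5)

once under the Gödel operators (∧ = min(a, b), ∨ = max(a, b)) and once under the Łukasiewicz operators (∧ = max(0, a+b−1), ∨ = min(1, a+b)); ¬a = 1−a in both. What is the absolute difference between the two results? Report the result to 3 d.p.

Under Gödel:
  x1 | x3 = max(a, b) on (0.29, 0.77) = 0.77
  x1 | x5 = max(a, b) on (0.29, 0.34) = 0.34
  (x1 | x3) | (x1 | x5) = max(a, b) on (0.77, 0.34) = 0.77
  → value = 0.7700
Under Łukasiewicz:
  x1 | x3 = min(1, a+b) on (0.29, 0.77) = 1.00
  x1 | x5 = min(1, a+b) on (0.29, 0.34) = 0.63
  (x1 | x3) | (x1 | x5) = min(1, a+b) on (1.00, 0.63) = 1.00
  → value = 1.0000
|0.7700 − 1.0000| = 0.230

0.230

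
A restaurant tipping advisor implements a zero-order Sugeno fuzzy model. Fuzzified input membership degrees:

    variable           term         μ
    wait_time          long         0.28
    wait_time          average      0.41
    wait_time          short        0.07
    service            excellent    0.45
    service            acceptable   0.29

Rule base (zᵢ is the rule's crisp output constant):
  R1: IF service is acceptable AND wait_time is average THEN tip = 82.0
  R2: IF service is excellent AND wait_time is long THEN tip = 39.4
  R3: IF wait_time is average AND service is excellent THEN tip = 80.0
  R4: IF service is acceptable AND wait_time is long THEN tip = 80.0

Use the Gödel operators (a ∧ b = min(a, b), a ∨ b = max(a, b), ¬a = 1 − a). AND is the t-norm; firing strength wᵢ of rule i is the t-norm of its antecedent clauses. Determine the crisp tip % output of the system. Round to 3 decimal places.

71.438

R1 (z=82.0): acceptable=0.29, average=0.41; AND[min(a, b)] → w = 0.29
R2 (z=39.4): excellent=0.45, long=0.28; AND[min(a, b)] → w = 0.28
R3 (z=80.0): average=0.41, excellent=0.45; AND[min(a, b)] → w = 0.41
R4 (z=80.0): acceptable=0.29, long=0.28; AND[min(a, b)] → w = 0.28
Weighted average = (0.29·82.0 + 0.28·39.4 + 0.41·80.0 + 0.28·80.0) / (0.29 + 0.28 + 0.41 + 0.28)
  = 90.0120 / 1.2600 = 71.438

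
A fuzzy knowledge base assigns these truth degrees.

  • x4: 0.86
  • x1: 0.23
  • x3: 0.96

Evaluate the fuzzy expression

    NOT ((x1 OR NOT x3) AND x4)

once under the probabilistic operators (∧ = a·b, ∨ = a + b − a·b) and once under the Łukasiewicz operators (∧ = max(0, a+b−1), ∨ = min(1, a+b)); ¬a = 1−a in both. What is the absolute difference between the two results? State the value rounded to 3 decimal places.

0.094

Under probabilistic:
  NOT x3 = 1 − 0.9600 = 0.0400
  x1 OR NOT x3 = a + b − a·b on (0.2300, 0.0400) = 0.2608
  (x1 OR NOT x3) AND x4 = a·b on (0.2608, 0.8600) = 0.2243
  NOT ((x1 OR NOT x3) AND x4) = 1 − 0.2243 = 0.7757
  → value = 0.7757
Under Łukasiewicz:
  NOT x3 = 1 − 0.96 = 0.04
  x1 OR NOT x3 = min(1, a+b) on (0.23, 0.04) = 0.27
  (x1 OR NOT x3) AND x4 = max(0, a+b−1) on (0.27, 0.86) = 0.13
  NOT ((x1 OR NOT x3) AND x4) = 1 − 0.13 = 0.87
  → value = 0.8700
|0.7757 − 0.8700| = 0.094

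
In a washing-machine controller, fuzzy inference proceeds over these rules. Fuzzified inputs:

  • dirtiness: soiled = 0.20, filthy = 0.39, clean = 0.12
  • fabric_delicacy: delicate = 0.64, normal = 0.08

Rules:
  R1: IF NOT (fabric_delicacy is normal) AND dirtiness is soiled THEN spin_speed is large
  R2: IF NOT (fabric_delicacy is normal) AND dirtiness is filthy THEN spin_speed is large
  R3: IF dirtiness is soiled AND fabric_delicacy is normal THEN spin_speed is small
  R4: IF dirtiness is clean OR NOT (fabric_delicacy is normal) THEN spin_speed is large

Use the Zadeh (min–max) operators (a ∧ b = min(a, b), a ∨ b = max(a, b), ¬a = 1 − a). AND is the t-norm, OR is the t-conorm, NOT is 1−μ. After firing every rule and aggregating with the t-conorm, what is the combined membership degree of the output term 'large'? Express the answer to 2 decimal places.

0.92

R1: ¬normal=1−0.08=0.92, soiled=0.20; AND[min(a, b)] → w = 0.20
R2: ¬normal=1−0.08=0.92, filthy=0.39; AND[min(a, b)] → w = 0.39
R3: soiled=0.20, normal=0.08; AND[min(a, b)] → w = 0.08
R4: clean=0.12, ¬normal=1−0.08=0.92; OR[max(a, b)] → w = 0.92
Rules with consequent 'large': {R1, R2, R4} → strengths 0.20, 0.39, 0.92
Aggregate via t-conorm [max(a, b)]: 0.92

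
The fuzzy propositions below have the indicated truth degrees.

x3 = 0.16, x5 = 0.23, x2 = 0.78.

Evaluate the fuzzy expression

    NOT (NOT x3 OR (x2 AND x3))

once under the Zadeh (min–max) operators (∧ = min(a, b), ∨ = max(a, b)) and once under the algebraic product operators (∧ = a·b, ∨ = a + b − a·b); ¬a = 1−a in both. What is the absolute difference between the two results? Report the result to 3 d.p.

0.020

Under Zadeh (min–max):
  NOT x3 = 1 − 0.16 = 0.84
  x2 AND x3 = min(a, b) on (0.78, 0.16) = 0.16
  NOT x3 OR (x2 AND x3) = max(a, b) on (0.84, 0.16) = 0.84
  NOT (NOT x3 OR (x2 AND x3)) = 1 − 0.84 = 0.16
  → value = 0.1600
Under algebraic product:
  NOT x3 = 1 − 0.1600 = 0.8400
  x2 AND x3 = a·b on (0.7800, 0.1600) = 0.1248
  NOT x3 OR (x2 AND x3) = a + b − a·b on (0.8400, 0.1248) = 0.8600
  NOT (NOT x3 OR (x2 AND x3)) = 1 − 0.8600 = 0.1400
  → value = 0.1400
|0.1600 − 0.1400| = 0.020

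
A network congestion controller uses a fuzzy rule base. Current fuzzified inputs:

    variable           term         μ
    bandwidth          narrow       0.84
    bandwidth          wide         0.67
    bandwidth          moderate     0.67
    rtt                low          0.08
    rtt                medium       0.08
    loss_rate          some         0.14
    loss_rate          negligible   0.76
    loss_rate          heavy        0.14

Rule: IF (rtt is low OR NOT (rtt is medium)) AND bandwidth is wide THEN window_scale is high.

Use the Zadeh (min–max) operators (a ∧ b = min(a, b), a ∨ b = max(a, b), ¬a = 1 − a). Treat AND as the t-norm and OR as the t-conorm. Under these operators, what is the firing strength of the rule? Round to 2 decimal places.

firing strength: (low=0.08 OR ¬medium=1−0.08=0.92) = 0.92; AND[min(a, b)] with wide=0.67 → w = 0.67

0.67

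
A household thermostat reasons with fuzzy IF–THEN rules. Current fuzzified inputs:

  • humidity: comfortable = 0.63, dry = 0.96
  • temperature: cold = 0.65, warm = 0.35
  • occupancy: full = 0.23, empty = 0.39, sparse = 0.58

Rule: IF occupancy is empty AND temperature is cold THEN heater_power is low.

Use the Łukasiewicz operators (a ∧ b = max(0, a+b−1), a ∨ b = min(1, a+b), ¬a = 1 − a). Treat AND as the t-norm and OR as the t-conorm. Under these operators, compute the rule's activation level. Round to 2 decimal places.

firing strength: empty=0.39, cold=0.65; AND[max(0, a+b−1)] → w = 0.04

0.04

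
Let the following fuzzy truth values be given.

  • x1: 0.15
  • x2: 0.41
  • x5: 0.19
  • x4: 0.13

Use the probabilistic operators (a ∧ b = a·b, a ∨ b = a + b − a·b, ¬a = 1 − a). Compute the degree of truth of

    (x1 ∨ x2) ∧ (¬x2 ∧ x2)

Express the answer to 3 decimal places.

0.121

x1 ∨ x2 = a + b − a·b on (0.1500, 0.4100) = 0.4985
¬x2 = 1 − 0.4100 = 0.5900
¬x2 ∧ x2 = a·b on (0.5900, 0.4100) = 0.2419
(x1 ∨ x2) ∧ (¬x2 ∧ x2) = a·b on (0.4985, 0.2419) = 0.1206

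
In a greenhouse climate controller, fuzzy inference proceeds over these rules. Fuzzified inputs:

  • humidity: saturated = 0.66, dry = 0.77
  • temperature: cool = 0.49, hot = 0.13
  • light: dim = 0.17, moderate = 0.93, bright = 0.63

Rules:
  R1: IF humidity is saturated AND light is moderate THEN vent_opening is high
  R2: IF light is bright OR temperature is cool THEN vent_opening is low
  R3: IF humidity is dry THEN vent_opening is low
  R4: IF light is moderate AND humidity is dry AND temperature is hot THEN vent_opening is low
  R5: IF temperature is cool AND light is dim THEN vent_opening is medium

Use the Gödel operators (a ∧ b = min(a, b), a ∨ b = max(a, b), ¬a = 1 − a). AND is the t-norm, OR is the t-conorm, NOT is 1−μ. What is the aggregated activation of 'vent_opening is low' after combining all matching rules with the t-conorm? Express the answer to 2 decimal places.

0.77

R1: saturated=0.66, moderate=0.93; AND[min(a, b)] → w = 0.66
R2: bright=0.63, cool=0.49; OR[max(a, b)] → w = 0.63
R3: dry=0.77 → w = 0.77
R4: moderate=0.93, dry=0.77, hot=0.13; AND[min(a, b)] → w = 0.13
R5: cool=0.49, dim=0.17; AND[min(a, b)] → w = 0.17
Rules with consequent 'low': {R2, R3, R4} → strengths 0.63, 0.77, 0.13
Aggregate via t-conorm [max(a, b)]: 0.77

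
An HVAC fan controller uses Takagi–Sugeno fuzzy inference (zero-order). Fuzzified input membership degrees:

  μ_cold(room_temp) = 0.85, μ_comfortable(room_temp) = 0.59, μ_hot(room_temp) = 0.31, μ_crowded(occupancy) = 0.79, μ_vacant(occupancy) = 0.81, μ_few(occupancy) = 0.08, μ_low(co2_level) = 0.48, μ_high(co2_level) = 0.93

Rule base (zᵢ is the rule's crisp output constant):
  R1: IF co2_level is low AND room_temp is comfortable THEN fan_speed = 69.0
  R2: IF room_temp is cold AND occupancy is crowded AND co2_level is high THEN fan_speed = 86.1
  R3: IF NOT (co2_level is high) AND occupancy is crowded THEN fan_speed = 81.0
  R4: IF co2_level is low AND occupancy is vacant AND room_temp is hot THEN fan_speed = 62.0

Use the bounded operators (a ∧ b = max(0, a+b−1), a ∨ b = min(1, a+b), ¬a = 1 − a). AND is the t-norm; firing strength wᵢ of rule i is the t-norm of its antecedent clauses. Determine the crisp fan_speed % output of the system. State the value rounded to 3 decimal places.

R1 (z=69.0): low=0.48, comfortable=0.59; AND[max(0, a+b−1)] → w = 0.07
R2 (z=86.1): cold=0.85, crowded=0.79, high=0.93; AND[max(0, a+b−1)] → w = 0.57
R3 (z=81.0): ¬high=1−0.93=0.07, crowded=0.79; AND[max(0, a+b−1)] → w = 0.00
R4 (z=62.0): low=0.48, vacant=0.81, hot=0.31; AND[max(0, a+b−1)] → w = 0.00
Weighted average = (0.07·69.0 + 0.57·86.1 + 0.00·81.0 + 0.00·62.0) / (0.07 + 0.57 + 0.00 + 0.00)
  = 53.9070 / 0.6400 = 84.230

84.230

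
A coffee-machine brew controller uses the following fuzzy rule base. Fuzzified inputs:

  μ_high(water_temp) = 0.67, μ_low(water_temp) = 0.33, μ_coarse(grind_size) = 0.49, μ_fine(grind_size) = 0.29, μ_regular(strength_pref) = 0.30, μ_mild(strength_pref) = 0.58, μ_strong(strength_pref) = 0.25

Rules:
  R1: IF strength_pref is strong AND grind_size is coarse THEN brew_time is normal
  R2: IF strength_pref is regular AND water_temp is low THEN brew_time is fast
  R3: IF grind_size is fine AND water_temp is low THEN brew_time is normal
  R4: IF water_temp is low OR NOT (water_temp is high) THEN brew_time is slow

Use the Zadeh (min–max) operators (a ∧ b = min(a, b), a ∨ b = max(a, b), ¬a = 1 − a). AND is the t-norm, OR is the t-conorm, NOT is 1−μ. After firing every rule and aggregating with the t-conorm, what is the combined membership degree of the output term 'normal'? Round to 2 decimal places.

0.29

R1: strong=0.25, coarse=0.49; AND[min(a, b)] → w = 0.25
R2: regular=0.30, low=0.33; AND[min(a, b)] → w = 0.30
R3: fine=0.29, low=0.33; AND[min(a, b)] → w = 0.29
R4: low=0.33, ¬high=1−0.67=0.33; OR[max(a, b)] → w = 0.33
Rules with consequent 'normal': {R1, R3} → strengths 0.25, 0.29
Aggregate via t-conorm [max(a, b)]: 0.29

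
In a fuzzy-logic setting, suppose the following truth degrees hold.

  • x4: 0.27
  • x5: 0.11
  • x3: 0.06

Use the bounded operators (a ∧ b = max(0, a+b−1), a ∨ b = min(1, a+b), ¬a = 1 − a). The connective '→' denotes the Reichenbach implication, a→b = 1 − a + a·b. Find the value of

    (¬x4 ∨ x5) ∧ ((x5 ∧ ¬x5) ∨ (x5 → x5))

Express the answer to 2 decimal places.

0.74

¬x4 = 1 − 0.27 = 0.73
¬x4 ∨ x5 = min(1, a+b) on (0.73, 0.11) = 0.84
¬x5 = 1 − 0.11 = 0.89
x5 ∧ ¬x5 = max(0, a+b−1) on (0.11, 0.89) = 0.00
x5 → x5  [Reichenbach: 1 − a + a·b] with a=0.11, b=0.11 → 0.90
(x5 ∧ ¬x5) ∨ (x5 → x5) = min(1, a+b) on (0.00, 0.90) = 0.90
(¬x4 ∨ x5) ∧ ((x5 ∧ ¬x5) ∨ (x5 → x5)) = max(0, a+b−1) on (0.84, 0.90) = 0.74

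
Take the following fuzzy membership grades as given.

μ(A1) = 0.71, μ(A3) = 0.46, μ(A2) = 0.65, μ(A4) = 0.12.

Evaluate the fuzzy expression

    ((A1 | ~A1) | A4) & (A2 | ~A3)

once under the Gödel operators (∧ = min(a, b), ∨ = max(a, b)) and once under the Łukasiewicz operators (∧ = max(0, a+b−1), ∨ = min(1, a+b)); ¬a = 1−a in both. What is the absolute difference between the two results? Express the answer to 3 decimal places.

Under Gödel:
  ~A1 = 1 − 0.71 = 0.29
  A1 | ~A1 = max(a, b) on (0.71, 0.29) = 0.71
  (A1 | ~A1) | A4 = max(a, b) on (0.71, 0.12) = 0.71
  ~A3 = 1 − 0.46 = 0.54
  A2 | ~A3 = max(a, b) on (0.65, 0.54) = 0.65
  ((A1 | ~A1) | A4) & (A2 | ~A3) = min(a, b) on (0.71, 0.65) = 0.65
  → value = 0.6500
Under Łukasiewicz:
  ~A1 = 1 − 0.71 = 0.29
  A1 | ~A1 = min(1, a+b) on (0.71, 0.29) = 1.00
  (A1 | ~A1) | A4 = min(1, a+b) on (1.00, 0.12) = 1.00
  ~A3 = 1 − 0.46 = 0.54
  A2 | ~A3 = min(1, a+b) on (0.65, 0.54) = 1.00
  ((A1 | ~A1) | A4) & (A2 | ~A3) = max(0, a+b−1) on (1.00, 1.00) = 1.00
  → value = 1.0000
|0.6500 − 1.0000| = 0.350

0.350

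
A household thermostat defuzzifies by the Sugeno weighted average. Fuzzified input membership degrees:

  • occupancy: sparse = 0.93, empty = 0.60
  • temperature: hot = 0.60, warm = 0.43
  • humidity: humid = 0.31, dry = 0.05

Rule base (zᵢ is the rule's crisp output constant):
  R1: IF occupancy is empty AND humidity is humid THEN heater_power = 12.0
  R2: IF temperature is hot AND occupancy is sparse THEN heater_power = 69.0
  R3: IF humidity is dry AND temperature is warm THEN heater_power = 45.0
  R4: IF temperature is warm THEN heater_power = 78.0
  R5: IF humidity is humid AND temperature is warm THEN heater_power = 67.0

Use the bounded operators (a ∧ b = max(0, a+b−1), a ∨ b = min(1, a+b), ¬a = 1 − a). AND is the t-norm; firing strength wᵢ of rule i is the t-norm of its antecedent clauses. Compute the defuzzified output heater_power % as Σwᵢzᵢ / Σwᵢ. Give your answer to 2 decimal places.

R1 (z=12.0): empty=0.60, humid=0.31; AND[max(0, a+b−1)] → w = 0.00
R2 (z=69.0): hot=0.60, sparse=0.93; AND[max(0, a+b−1)] → w = 0.53
R3 (z=45.0): dry=0.05, warm=0.43; AND[max(0, a+b−1)] → w = 0.00
R4 (z=78.0): warm=0.43 → w = 0.43
R5 (z=67.0): humid=0.31, warm=0.43; AND[max(0, a+b−1)] → w = 0.00
Weighted average = (0.00·12.0 + 0.53·69.0 + 0.00·45.0 + 0.43·78.0 + 0.00·67.0) / (0.00 + 0.53 + 0.00 + 0.43 + 0.00)
  = 70.1100 / 0.9600 = 73.03

73.03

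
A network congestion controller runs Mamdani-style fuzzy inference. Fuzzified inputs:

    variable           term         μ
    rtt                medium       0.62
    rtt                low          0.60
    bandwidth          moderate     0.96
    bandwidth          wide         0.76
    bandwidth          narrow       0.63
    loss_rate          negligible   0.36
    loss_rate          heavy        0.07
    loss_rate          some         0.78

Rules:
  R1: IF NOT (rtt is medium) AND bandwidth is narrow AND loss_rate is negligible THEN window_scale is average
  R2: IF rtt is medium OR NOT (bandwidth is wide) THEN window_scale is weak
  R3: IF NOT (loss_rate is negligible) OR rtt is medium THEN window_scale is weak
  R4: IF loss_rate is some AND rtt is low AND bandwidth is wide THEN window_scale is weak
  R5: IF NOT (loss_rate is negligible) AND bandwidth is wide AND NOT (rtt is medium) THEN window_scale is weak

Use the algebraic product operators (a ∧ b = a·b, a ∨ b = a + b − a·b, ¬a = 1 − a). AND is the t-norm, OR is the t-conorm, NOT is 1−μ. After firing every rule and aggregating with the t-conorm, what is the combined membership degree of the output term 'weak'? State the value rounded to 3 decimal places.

R1: ¬medium=1−0.62=0.38, narrow=0.63, negligible=0.36; AND[a·b] → w = 0.0862
R2: medium=0.62, ¬wide=1−0.76=0.24; OR[a + b − a·b] → w = 0.7112
R3: ¬negligible=1−0.36=0.64, medium=0.62; OR[a + b − a·b] → w = 0.8632
R4: some=0.78, low=0.60, wide=0.76; AND[a·b] → w = 0.3557
R5: ¬negligible=1−0.36=0.64, wide=0.76, ¬medium=1−0.62=0.38; AND[a·b] → w = 0.1848
Rules with consequent 'weak': {R2, R3, R4, R5} → strengths 0.7112, 0.8632, 0.3557, 0.1848
Aggregate via t-conorm [a + b − a·b]: 0.9792

0.979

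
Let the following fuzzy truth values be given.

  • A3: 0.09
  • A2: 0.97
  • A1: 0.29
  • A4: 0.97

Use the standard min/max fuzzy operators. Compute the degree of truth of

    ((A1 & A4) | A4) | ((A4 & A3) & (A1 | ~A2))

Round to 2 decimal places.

0.97

A1 & A4 = min(a, b) on (0.29, 0.97) = 0.29
(A1 & A4) | A4 = max(a, b) on (0.29, 0.97) = 0.97
A4 & A3 = min(a, b) on (0.97, 0.09) = 0.09
~A2 = 1 − 0.97 = 0.03
A1 | ~A2 = max(a, b) on (0.29, 0.03) = 0.29
(A4 & A3) & (A1 | ~A2) = min(a, b) on (0.09, 0.29) = 0.09
((A1 & A4) | A4) | ((A4 & A3) & (A1 | ~A2)) = max(a, b) on (0.97, 0.09) = 0.97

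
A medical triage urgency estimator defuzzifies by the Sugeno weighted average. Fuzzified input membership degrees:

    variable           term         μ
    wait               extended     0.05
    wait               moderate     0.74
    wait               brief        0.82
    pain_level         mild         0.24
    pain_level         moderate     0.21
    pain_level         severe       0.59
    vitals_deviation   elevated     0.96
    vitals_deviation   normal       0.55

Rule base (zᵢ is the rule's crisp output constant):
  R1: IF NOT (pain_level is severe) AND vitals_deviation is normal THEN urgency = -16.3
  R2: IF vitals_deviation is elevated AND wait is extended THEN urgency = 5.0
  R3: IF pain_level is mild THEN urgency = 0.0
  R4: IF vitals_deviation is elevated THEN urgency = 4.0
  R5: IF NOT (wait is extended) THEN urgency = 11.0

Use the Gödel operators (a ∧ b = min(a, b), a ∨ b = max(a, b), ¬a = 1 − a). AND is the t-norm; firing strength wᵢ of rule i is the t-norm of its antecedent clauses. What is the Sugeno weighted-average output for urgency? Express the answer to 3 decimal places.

3.010

R1 (z=-16.3): ¬severe=1−0.59=0.41, normal=0.55; AND[min(a, b)] → w = 0.41
R2 (z=5.0): elevated=0.96, extended=0.05; AND[min(a, b)] → w = 0.05
R3 (z=0.0): mild=0.24 → w = 0.24
R4 (z=4.0): elevated=0.96 → w = 0.96
R5 (z=11.0): ¬extended=1−0.05=0.95 → w = 0.95
Weighted average = (0.41·-16.3 + 0.05·5.0 + 0.24·0.0 + 0.96·4.0 + 0.95·11.0) / (0.41 + 0.05 + 0.24 + 0.96 + 0.95)
  = 7.8570 / 2.6100 = 3.010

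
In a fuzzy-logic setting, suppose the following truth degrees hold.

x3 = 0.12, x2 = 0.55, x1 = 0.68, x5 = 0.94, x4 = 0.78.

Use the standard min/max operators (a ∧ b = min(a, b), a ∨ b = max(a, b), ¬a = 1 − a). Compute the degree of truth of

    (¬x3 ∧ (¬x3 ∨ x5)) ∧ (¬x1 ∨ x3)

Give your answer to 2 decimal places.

¬x3 = 1 − 0.12 = 0.88
¬x3 = 1 − 0.12 = 0.88
¬x3 ∨ x5 = max(a, b) on (0.88, 0.94) = 0.94
¬x3 ∧ (¬x3 ∨ x5) = min(a, b) on (0.88, 0.94) = 0.88
¬x1 = 1 − 0.68 = 0.32
¬x1 ∨ x3 = max(a, b) on (0.32, 0.12) = 0.32
(¬x3 ∧ (¬x3 ∨ x5)) ∧ (¬x1 ∨ x3) = min(a, b) on (0.88, 0.32) = 0.32

0.32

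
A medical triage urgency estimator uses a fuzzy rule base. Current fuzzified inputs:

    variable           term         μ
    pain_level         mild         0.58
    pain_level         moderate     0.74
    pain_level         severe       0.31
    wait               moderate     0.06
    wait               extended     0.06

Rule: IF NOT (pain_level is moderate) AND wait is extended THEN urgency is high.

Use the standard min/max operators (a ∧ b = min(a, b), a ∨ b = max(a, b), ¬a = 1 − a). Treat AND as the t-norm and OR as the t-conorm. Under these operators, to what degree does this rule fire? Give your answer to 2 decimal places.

0.06

firing strength: ¬moderate=1−0.74=0.26, extended=0.06; AND[min(a, b)] → w = 0.06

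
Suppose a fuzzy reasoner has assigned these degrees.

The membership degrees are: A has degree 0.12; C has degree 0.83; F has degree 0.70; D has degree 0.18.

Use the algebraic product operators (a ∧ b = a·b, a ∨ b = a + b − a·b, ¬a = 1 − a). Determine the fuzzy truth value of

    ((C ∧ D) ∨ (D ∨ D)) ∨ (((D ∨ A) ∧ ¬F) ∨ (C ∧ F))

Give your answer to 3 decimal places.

0.780

C ∧ D = a·b on (0.8300, 0.1800) = 0.1494
D ∨ D = a + b − a·b on (0.1800, 0.1800) = 0.3276
(C ∧ D) ∨ (D ∨ D) = a + b − a·b on (0.1494, 0.3276) = 0.4281
D ∨ A = a + b − a·b on (0.1800, 0.1200) = 0.2784
¬F = 1 − 0.7000 = 0.3000
(D ∨ A) ∧ ¬F = a·b on (0.2784, 0.3000) = 0.0835
C ∧ F = a·b on (0.8300, 0.7000) = 0.5810
((D ∨ A) ∧ ¬F) ∨ (C ∧ F) = a + b − a·b on (0.0835, 0.5810) = 0.6160
((C ∧ D) ∨ (D ∨ D)) ∨ (((D ∨ A) ∧ ¬F) ∨ (C ∧ F)) = a + b − a·b on (0.4281, 0.6160) = 0.7804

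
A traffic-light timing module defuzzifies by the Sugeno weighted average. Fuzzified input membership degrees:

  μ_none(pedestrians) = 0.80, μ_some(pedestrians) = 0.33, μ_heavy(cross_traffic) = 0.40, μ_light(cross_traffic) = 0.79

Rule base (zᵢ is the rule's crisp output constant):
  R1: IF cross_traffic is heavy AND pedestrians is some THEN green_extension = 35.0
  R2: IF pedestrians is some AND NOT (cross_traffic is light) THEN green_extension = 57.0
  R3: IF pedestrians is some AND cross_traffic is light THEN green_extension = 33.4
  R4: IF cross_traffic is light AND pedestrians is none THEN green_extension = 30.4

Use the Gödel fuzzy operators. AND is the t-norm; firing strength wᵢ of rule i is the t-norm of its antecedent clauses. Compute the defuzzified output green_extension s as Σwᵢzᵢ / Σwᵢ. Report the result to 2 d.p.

35.28

R1 (z=35.0): heavy=0.40, some=0.33; AND[min(a, b)] → w = 0.33
R2 (z=57.0): some=0.33, ¬light=1−0.79=0.21; AND[min(a, b)] → w = 0.21
R3 (z=33.4): some=0.33, light=0.79; AND[min(a, b)] → w = 0.33
R4 (z=30.4): light=0.79, none=0.80; AND[min(a, b)] → w = 0.79
Weighted average = (0.33·35.0 + 0.21·57.0 + 0.33·33.4 + 0.79·30.4) / (0.33 + 0.21 + 0.33 + 0.79)
  = 58.5580 / 1.6600 = 35.28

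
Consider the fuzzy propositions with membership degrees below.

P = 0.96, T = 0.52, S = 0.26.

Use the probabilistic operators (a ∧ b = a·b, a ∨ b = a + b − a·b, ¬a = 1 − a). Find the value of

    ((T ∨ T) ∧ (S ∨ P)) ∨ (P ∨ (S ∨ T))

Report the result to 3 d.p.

0.996

T ∨ T = a + b − a·b on (0.5200, 0.5200) = 0.7696
S ∨ P = a + b − a·b on (0.2600, 0.9600) = 0.9704
(T ∨ T) ∧ (S ∨ P) = a·b on (0.7696, 0.9704) = 0.7468
S ∨ T = a + b − a·b on (0.2600, 0.5200) = 0.6448
P ∨ (S ∨ T) = a + b − a·b on (0.9600, 0.6448) = 0.9858
((T ∨ T) ∧ (S ∨ P)) ∨ (P ∨ (S ∨ T)) = a + b − a·b on (0.7468, 0.9858) = 0.9964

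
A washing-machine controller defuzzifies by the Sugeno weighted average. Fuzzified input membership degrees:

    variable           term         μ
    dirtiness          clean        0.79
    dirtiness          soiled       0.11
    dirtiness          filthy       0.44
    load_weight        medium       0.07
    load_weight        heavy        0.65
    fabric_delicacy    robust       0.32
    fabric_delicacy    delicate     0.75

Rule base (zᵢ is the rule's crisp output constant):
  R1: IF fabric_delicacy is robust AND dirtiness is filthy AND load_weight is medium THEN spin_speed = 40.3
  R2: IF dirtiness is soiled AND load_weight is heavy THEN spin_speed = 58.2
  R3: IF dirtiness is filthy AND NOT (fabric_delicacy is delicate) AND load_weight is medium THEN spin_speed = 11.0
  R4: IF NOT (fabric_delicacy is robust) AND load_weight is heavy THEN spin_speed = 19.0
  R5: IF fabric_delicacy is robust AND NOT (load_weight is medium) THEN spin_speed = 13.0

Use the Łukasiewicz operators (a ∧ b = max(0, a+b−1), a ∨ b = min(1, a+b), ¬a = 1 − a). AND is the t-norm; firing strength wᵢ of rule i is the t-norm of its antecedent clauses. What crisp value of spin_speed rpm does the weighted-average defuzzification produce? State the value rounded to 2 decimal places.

R1 (z=40.3): robust=0.32, filthy=0.44, medium=0.07; AND[max(0, a+b−1)] → w = 0.00
R2 (z=58.2): soiled=0.11, heavy=0.65; AND[max(0, a+b−1)] → w = 0.00
R3 (z=11.0): filthy=0.44, ¬delicate=1−0.75=0.25, medium=0.07; AND[max(0, a+b−1)] → w = 0.00
R4 (z=19.0): ¬robust=1−0.32=0.68, heavy=0.65; AND[max(0, a+b−1)] → w = 0.33
R5 (z=13.0): robust=0.32, ¬medium=1−0.07=0.93; AND[max(0, a+b−1)] → w = 0.25
Weighted average = (0.00·40.3 + 0.00·58.2 + 0.00·11.0 + 0.33·19.0 + 0.25·13.0) / (0.00 + 0.00 + 0.00 + 0.33 + 0.25)
  = 9.5200 / 0.5800 = 16.41

16.41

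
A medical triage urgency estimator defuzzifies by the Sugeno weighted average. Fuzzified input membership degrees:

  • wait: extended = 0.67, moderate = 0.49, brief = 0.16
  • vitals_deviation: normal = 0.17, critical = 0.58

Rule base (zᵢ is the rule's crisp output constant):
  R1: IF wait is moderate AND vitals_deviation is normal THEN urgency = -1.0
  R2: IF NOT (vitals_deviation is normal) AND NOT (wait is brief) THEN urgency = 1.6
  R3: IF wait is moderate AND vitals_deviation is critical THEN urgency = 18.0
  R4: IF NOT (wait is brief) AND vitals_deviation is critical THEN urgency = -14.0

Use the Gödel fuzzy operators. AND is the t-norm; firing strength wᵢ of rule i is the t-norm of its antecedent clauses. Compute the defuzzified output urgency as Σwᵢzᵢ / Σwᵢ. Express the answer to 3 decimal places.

R1 (z=-1.0): moderate=0.49, normal=0.17; AND[min(a, b)] → w = 0.17
R2 (z=1.6): ¬normal=1−0.17=0.83, ¬brief=1−0.16=0.84; AND[min(a, b)] → w = 0.83
R3 (z=18.0): moderate=0.49, critical=0.58; AND[min(a, b)] → w = 0.49
R4 (z=-14.0): ¬brief=1−0.16=0.84, critical=0.58; AND[min(a, b)] → w = 0.58
Weighted average = (0.17·-1.0 + 0.83·1.6 + 0.49·18.0 + 0.58·-14.0) / (0.17 + 0.83 + 0.49 + 0.58)
  = 1.8580 / 2.0700 = 0.898

0.898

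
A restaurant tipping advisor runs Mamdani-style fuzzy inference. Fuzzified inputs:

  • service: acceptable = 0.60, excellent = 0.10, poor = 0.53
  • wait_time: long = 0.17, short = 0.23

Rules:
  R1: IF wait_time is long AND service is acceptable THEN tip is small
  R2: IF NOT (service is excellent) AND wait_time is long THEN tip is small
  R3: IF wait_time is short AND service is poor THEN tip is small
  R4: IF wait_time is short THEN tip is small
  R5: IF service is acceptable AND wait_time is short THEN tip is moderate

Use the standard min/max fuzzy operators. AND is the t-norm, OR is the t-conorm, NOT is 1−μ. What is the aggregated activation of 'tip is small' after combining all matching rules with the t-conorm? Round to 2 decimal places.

R1: long=0.17, acceptable=0.60; AND[min(a, b)] → w = 0.17
R2: ¬excellent=1−0.10=0.90, long=0.17; AND[min(a, b)] → w = 0.17
R3: short=0.23, poor=0.53; AND[min(a, b)] → w = 0.23
R4: short=0.23 → w = 0.23
R5: acceptable=0.60, short=0.23; AND[min(a, b)] → w = 0.23
Rules with consequent 'small': {R1, R2, R3, R4} → strengths 0.17, 0.17, 0.23, 0.23
Aggregate via t-conorm [max(a, b)]: 0.23

0.23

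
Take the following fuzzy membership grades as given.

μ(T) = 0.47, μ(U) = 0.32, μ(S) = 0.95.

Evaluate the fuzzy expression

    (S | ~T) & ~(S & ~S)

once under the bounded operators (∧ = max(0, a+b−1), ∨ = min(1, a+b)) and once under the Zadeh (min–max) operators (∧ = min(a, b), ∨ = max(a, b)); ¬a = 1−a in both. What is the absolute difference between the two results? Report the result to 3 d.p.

Under bounded:
  ~T = 1 − 0.47 = 0.53
  S | ~T = min(1, a+b) on (0.95, 0.53) = 1.00
  ~S = 1 − 0.95 = 0.05
  S & ~S = max(0, a+b−1) on (0.95, 0.05) = 0.00
  ~(S & ~S) = 1 − 0.00 = 1.00
  (S | ~T) & ~(S & ~S) = max(0, a+b−1) on (1.00, 1.00) = 1.00
  → value = 1.0000
Under Zadeh (min–max):
  ~T = 1 − 0.47 = 0.53
  S | ~T = max(a, b) on (0.95, 0.53) = 0.95
  ~S = 1 − 0.95 = 0.05
  S & ~S = min(a, b) on (0.95, 0.05) = 0.05
  ~(S & ~S) = 1 − 0.05 = 0.95
  (S | ~T) & ~(S & ~S) = min(a, b) on (0.95, 0.95) = 0.95
  → value = 0.9500
|1.0000 − 0.9500| = 0.050

0.050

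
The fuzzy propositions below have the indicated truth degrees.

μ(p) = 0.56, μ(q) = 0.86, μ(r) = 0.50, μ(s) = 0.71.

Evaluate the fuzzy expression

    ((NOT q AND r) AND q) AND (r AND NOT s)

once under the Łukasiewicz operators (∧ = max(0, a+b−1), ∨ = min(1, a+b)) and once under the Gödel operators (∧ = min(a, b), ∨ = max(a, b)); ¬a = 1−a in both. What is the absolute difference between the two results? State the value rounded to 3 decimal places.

0.140

Under Łukasiewicz:
  NOT q = 1 − 0.86 = 0.14
  NOT q AND r = max(0, a+b−1) on (0.14, 0.50) = 0.00
  (NOT q AND r) AND q = max(0, a+b−1) on (0.00, 0.86) = 0.00
  NOT s = 1 − 0.71 = 0.29
  r AND NOT s = max(0, a+b−1) on (0.50, 0.29) = 0.00
  ((NOT q AND r) AND q) AND (r AND NOT s) = max(0, a+b−1) on (0.00, 0.00) = 0.00
  → value = 0.0000
Under Gödel:
  NOT q = 1 − 0.86 = 0.14
  NOT q AND r = min(a, b) on (0.14, 0.50) = 0.14
  (NOT q AND r) AND q = min(a, b) on (0.14, 0.86) = 0.14
  NOT s = 1 − 0.71 = 0.29
  r AND NOT s = min(a, b) on (0.50, 0.29) = 0.29
  ((NOT q AND r) AND q) AND (r AND NOT s) = min(a, b) on (0.14, 0.29) = 0.14
  → value = 0.1400
|0.0000 − 0.1400| = 0.140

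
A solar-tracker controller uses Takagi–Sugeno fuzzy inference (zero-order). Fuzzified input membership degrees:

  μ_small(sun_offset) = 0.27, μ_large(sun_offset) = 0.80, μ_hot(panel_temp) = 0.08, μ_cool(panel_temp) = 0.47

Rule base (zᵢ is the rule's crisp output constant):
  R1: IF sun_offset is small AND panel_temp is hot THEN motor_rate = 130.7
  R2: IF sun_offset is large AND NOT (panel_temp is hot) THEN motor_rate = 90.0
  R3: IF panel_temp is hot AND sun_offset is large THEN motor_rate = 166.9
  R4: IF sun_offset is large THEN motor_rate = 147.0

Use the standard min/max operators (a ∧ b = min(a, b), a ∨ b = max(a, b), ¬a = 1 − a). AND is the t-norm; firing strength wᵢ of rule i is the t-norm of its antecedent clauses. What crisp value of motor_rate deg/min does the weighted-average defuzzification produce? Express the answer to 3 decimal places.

121.255

R1 (z=130.7): small=0.27, hot=0.08; AND[min(a, b)] → w = 0.08
R2 (z=90.0): large=0.80, ¬hot=1−0.08=0.92; AND[min(a, b)] → w = 0.80
R3 (z=166.9): hot=0.08, large=0.80; AND[min(a, b)] → w = 0.08
R4 (z=147.0): large=0.80 → w = 0.80
Weighted average = (0.08·130.7 + 0.80·90.0 + 0.08·166.9 + 0.80·147.0) / (0.08 + 0.80 + 0.08 + 0.80)
  = 213.4080 / 1.7600 = 121.255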